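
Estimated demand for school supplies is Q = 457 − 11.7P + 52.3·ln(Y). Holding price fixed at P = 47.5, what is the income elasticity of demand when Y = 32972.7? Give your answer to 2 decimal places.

0.12

At P = 47.5, Y = 32972.7: Q = 445.350.
Holding P constant, ∂Q/∂Y = 52.3/Y = 0.00158616.
η_Y = (∂Q/∂Y)·(Y/Q) = 0.00158616 × (32972.7/445.350) = 0.12.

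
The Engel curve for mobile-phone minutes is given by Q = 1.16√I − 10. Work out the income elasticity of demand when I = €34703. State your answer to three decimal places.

0.524

At I = 34703: Q = 206.093.
dQ/dI = 1.16/(2√I) = 0.00311347 at this income.
η = (dQ/dI)·(I/Q) = 0.00311347 × (34703/206.093) = 0.524.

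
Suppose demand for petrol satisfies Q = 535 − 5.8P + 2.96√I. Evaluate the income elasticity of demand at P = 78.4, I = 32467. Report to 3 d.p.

At P = 78.4, I = 32467: Q = 613.631.
Holding P constant, ∂Q/∂I = 2.96/(2√I) = 0.00821373.
η_I = (∂Q/∂I)·(I/Q) = 0.00821373 × (32467/613.631) = 0.435.

0.435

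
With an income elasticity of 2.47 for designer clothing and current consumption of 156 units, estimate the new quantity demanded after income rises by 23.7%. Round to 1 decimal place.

247.3

%ΔQ ≈ η × %ΔI = 2.47 × 23.7% = 58.539%.
New Q ≈ 156 × (1 + 0.58539) = 247.3.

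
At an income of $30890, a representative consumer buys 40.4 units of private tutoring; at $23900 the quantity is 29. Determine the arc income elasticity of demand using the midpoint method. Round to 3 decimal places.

1.288

ΔQ = 29 − 40.4 = -11.4; midpoint Q̄ = (40.4 + 29)/2 = 34.7.
ΔI = 23900 − 30890 = -6990; midpoint Ī = (30890 + 23900)/2 = 27395.
η = (ΔQ/Q̄) ÷ (ΔI/Ī) = (-11.4/34.7) ÷ (-6990/27395) = 1.288.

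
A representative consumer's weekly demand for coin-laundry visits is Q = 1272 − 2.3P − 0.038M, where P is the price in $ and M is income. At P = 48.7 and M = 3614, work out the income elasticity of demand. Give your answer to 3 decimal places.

At P = 48.7, M = 3614: Q = 1022.658.
Holding P constant, ∂Q/∂M = −0.038.
η_M = (∂Q/∂M)·(M/Q) = -0.038 × (3614/1022.658) = -0.134.

-0.134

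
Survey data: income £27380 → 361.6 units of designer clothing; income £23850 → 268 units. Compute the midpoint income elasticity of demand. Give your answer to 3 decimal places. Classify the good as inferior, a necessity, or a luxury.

ΔQ = 268 − 361.6 = -93.6; midpoint Q̄ = (361.6 + 268)/2 = 314.8.
ΔI = 23850 − 27380 = -3530; midpoint Ī = (27380 + 23850)/2 = 25615.
η = (ΔQ/Q̄) ÷ (ΔI/Ī) = (-93.6/314.8) ÷ (-3530/25615) = 2.158.
η > 1 ⇒ luxury.

2.158 (luxury)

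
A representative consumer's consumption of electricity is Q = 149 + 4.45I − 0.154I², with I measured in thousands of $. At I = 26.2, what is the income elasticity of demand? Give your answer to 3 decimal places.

-0.593

At I = 26.2: Q = 159.8782.
dQ/dI = 4.45 − 0.308I = -3.61960.
η = (dQ/dI)·(I/Q) = -3.61960 × (26.2/159.8782) = -0.593.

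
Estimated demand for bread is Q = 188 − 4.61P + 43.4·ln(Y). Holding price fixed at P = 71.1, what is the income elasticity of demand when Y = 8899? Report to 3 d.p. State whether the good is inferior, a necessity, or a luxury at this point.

At P = 71.1, Y = 8899: Q = 254.895.
Holding P constant, ∂Q/∂Y = 43.4/Y = 0.00487695.
η_Y = (∂Q/∂Y)·(Y/Q) = 0.00487695 × (8899/254.895) = 0.170.
Since 0 < η < 1, this is a necessity.

0.170 (necessity)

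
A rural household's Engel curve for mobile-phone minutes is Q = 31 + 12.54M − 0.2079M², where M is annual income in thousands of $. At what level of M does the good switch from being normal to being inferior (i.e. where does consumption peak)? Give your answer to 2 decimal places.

dQ/dM = 12.54 − 0.4158M.
The good is inferior where dQ/dM < 0. Setting dQ/dM = 0 gives M = 12.54 / 0.4158 = 30.16.

30.16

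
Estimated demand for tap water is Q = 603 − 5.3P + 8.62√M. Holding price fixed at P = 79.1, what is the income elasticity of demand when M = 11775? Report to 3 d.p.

At P = 79.1, M = 11775: Q = 1119.149.
Holding P constant, ∂Q/∂M = 8.62/(2√M) = 0.0397189.
η_M = (∂Q/∂M)·(M/Q) = 0.0397189 × (11775/1119.149) = 0.418.

0.418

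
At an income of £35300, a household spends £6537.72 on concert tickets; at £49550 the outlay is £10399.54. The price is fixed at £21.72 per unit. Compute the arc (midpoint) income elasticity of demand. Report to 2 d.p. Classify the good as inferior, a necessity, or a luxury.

1.36 (luxury)

With a constant price, Q₁ = 6537.72/21.72 = 301.000 and Q₂ = 10399.54/21.72 = 478.800 (equivalently, work directly with expenditure since P cancels).
Midpoint %ΔQ = (10399.54 − 6537.72)/8468.63 = 0.45601; midpoint %ΔI = (49550 − 35300)/42425 = 0.33589.
η = 0.45601 / 0.33589 = 1.36.
η > 1 ⇒ luxury.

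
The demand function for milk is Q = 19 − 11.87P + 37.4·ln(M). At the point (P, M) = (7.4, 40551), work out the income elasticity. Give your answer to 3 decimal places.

At P = 7.4, M = 40551: Q = 327.988.
Holding P constant, ∂Q/∂M = 37.4/M = 0.000922295.
η_M = (∂Q/∂M)·(M/Q) = 0.000922295 × (40551/327.988) = 0.114.

0.114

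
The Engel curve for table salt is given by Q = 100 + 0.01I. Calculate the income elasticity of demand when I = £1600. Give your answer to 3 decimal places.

At I = 1600: Q = 116.000.
dQ/dI = 0.01.
η = (dQ/dI)·(I/Q) = 0.01 × (1600/116.000) = 0.138.

0.138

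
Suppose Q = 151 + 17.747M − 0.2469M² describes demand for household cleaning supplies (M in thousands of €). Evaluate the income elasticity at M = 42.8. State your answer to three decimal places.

At M = 42.8: Q = 458.2903.
dQ/dM = 17.747 − 0.4938M = -3.38764.
η = (dQ/dM)·(M/Q) = -3.38764 × (42.8/458.2903) = -0.316.

-0.316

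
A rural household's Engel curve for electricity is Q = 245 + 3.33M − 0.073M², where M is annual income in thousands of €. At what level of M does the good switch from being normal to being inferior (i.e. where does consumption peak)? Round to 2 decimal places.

dQ/dM = 3.33 − 0.146M.
The good is inferior where dQ/dM < 0. Setting dQ/dM = 0 gives M = 3.33 / 0.146 = 22.81.

22.81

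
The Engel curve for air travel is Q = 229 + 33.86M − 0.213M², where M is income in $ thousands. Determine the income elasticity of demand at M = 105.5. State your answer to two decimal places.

-0.82

At M = 105.5: Q = 1430.4868.
dQ/dM = 33.86 − 0.426M = -11.08300.
η = (dQ/dM)·(M/Q) = -11.08300 × (105.5/1430.4868) = -0.82.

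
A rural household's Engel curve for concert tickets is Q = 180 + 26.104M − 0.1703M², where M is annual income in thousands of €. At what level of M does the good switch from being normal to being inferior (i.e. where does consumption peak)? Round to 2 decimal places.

76.64

dQ/dM = 26.104 − 0.3406M.
The good is inferior where dQ/dM < 0. Setting dQ/dM = 0 gives M = 26.104 / 0.3406 = 76.64.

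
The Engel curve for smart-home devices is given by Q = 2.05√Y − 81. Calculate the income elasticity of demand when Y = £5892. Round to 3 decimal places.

At Y = 5892: Q = 76.357.
dQ/dY = 2.05/(2√Y) = 0.0133534 at this income.
η = (dQ/dY)·(Y/Q) = 0.0133534 × (5892/76.357) = 1.030.

1.030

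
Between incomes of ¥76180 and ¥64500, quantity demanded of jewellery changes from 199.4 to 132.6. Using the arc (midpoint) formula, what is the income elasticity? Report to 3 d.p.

2.423

ΔQ = 132.6 − 199.4 = -66.8; midpoint Q̄ = (199.4 + 132.6)/2 = 166.
ΔI = 64500 − 76180 = -11680; midpoint Ī = (76180 + 64500)/2 = 70340.
η = (ΔQ/Q̄) ÷ (ΔI/Ī) = (-66.8/166) ÷ (-11680/70340) = 2.423.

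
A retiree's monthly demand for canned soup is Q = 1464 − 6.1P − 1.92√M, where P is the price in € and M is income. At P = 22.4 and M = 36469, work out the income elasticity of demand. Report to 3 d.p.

At P = 22.4, M = 36469: Q = 960.700.
Holding P constant, ∂Q/∂M = -1.92/(2√M) = -0.005027.
η_M = (∂Q/∂M)·(M/Q) = -0.005027 × (36469/960.700) = -0.191.

-0.191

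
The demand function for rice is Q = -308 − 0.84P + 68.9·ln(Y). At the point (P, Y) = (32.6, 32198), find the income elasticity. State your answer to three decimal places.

0.181

At P = 32.6, Y = 32198: Q = 379.775.
Holding P constant, ∂Q/∂Y = 68.9/Y = 0.00213988.
η_Y = (∂Q/∂Y)·(Y/Q) = 0.00213988 × (32198/379.775) = 0.181.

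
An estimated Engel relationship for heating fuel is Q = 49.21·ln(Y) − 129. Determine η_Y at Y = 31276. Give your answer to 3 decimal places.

0.129

At Y = 31276: Q = 380.353.
dQ/dY = 49.21/Y = 0.00157341 at this income.
η = (dQ/dY)·(Y/Q) = 0.00157341 × (31276/380.353) = 0.129.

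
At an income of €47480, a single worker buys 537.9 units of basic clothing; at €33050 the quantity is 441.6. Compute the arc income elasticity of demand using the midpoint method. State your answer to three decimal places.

0.549

ΔQ = 441.6 − 537.9 = -96.3; midpoint Q̄ = (537.9 + 441.6)/2 = 489.75.
ΔI = 33050 − 47480 = -14430; midpoint Ī = (47480 + 33050)/2 = 40265.
η = (ΔQ/Q̄) ÷ (ΔI/Ī) = (-96.3/489.75) ÷ (-14430/40265) = 0.549.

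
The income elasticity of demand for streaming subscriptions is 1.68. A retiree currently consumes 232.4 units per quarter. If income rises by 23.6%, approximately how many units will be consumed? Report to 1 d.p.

%ΔQ ≈ η × %ΔI = 1.68 × 23.6% = 39.648%.
New Q ≈ 232.4 × (1 + 0.39648) = 324.5.

324.5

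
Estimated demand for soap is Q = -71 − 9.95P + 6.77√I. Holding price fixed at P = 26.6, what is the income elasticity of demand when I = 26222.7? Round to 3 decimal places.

At P = 26.6, I = 26222.7: Q = 760.625.
Holding P constant, ∂Q/∂I = 6.77/(2√I) = 0.0209035.
η_I = (∂Q/∂I)·(I/Q) = 0.0209035 × (26222.7/760.625) = 0.721.

0.721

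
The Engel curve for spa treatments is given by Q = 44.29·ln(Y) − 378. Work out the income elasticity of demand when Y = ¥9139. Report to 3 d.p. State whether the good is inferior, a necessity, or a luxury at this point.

At Y = 9139: Q = 25.938.
dQ/dY = 44.29/Y = 0.00484626 at this income.
η = (dQ/dY)·(Y/Q) = 0.00484626 × (9139/25.938) = 1.708.
Since η > 1, the good is a luxury.

1.708 (luxury)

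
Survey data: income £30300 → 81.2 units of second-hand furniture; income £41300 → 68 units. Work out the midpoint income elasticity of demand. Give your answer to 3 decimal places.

ΔQ = 68 − 81.2 = -13.2; midpoint Q̄ = (81.2 + 68)/2 = 74.6.
ΔI = 41300 − 30300 = 11000; midpoint Ī = (30300 + 41300)/2 = 35800.
η = (ΔQ/Q̄) ÷ (ΔI/Ī) = (-13.2/74.6) ÷ (11000/35800) = -0.576.

-0.576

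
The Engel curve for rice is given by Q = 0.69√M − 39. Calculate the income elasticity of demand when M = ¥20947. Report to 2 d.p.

0.82

At M = 20947: Q = 60.864.
dQ/dM = 0.69/(2√M) = 0.00238374 at this income.
η = (dQ/dM)·(M/Q) = 0.00238374 × (20947/60.864) = 0.82.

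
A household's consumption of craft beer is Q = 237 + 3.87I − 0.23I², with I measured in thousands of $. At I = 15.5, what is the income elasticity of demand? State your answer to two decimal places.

At I = 15.5: Q = 241.7275.
dQ/dI = 3.87 − 0.46I = -3.26000.
η = (dQ/dI)·(I/Q) = -3.26000 × (15.5/241.7275) = -0.21.

-0.21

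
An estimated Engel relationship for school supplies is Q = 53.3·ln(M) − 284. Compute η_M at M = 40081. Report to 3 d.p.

At M = 40081: Q = 280.908.
dQ/dM = 53.3/M = 0.00132981 at this income.
η = (dQ/dM)·(M/Q) = 0.00132981 × (40081/280.908) = 0.190.

0.190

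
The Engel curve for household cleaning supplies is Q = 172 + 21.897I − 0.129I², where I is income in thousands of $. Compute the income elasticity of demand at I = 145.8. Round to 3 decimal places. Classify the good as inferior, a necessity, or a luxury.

At I = 145.8: Q = 622.3470.
dQ/dI = 21.897 − 0.258I = -15.71940.
η = (dQ/dI)·(I/Q) = -15.71940 × (145.8/622.3470) = -3.683.
η < 0 ⇒ inferior good.

-3.683 (inferior good)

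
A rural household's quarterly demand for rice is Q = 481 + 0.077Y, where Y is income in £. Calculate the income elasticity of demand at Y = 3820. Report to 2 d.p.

0.38

At Y = 3820: Q = 775.140.
dQ/dY = 0.077.
η = (dQ/dY)·(Y/Q) = 0.077 × (3820/775.140) = 0.38.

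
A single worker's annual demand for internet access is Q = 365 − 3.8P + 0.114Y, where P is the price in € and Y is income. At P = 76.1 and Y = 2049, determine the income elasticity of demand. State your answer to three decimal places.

At P = 76.1, Y = 2049: Q = 309.406.
Holding P constant, ∂Q/∂Y = 0.114.
η_Y = (∂Q/∂Y)·(Y/Q) = 0.114 × (2049/309.406) = 0.755.

0.755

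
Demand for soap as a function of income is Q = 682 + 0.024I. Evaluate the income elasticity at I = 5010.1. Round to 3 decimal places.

0.150

At I = 5010.1: Q = 802.242.
dQ/dI = 0.024.
η = (dQ/dI)·(I/Q) = 0.024 × (5010.1/802.242) = 0.150.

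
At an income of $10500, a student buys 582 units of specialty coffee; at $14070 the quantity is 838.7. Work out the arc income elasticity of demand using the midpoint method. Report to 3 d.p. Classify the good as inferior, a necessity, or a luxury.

ΔQ = 838.7 − 582 = 256.7; midpoint Q̄ = (582 + 838.7)/2 = 710.35.
ΔI = 14070 − 10500 = 3570; midpoint Ī = (10500 + 14070)/2 = 12285.
η = (ΔQ/Q̄) ÷ (ΔI/Ī) = (256.7/710.35) ÷ (3570/12285) = 1.244.
η > 1 ⇒ luxury.

1.244 (luxury)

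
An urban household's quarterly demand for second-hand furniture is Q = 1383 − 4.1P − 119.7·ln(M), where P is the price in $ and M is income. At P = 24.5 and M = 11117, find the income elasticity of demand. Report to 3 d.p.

At P = 24.5, M = 11117: Q = 167.397.
Holding P constant, ∂Q/∂M = -119.7/M = -0.0107673.
η_M = (∂Q/∂M)·(M/Q) = -0.0107673 × (11117/167.397) = -0.715.

-0.715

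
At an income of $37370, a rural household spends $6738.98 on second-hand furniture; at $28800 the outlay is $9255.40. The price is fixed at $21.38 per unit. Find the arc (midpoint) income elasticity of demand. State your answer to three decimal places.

With a constant price, Q₁ = 6738.98/21.38 = 315.200 and Q₂ = 9255.40/21.38 = 432.900 (equivalently, work directly with expenditure since P cancels).
Midpoint %ΔQ = (9255.40 − 6738.98)/7997.19 = 0.31466; midpoint %ΔI = (28800 − 37370)/33085 = -0.25903.
η = 0.31466 / -0.25903 = -1.215.

-1.215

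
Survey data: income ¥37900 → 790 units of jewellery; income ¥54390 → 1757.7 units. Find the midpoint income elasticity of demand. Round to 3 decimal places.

2.126

ΔQ = 1757.7 − 790 = 967.7; midpoint Q̄ = (790 + 1757.7)/2 = 1273.85.
ΔI = 54390 − 37900 = 16490; midpoint Ī = (37900 + 54390)/2 = 46145.
η = (ΔQ/Q̄) ÷ (ΔI/Ī) = (967.7/1273.85) ÷ (16490/46145) = 2.126.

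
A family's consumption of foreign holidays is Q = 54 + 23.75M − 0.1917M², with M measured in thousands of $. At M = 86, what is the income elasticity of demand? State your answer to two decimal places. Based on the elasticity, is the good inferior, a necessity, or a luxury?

-1.17 (inferior good)

At M = 86: Q = 678.6868.
dQ/dM = 23.75 − 0.3834M = -9.22240.
η = (dQ/dM)·(M/Q) = -9.22240 × (86/678.6868) = -1.17.
η < 0 ⇒ inferior good.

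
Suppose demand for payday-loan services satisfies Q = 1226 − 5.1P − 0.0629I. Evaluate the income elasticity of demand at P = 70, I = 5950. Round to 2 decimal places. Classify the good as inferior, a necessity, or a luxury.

-0.76 (inferior good)

At P = 70, I = 5950: Q = 494.745.
Holding P constant, ∂Q/∂I = −0.0629.
η_I = (∂Q/∂I)·(I/Q) = -0.0629 × (5950/494.745) = -0.76.
Since η < 0, this is an inferior good.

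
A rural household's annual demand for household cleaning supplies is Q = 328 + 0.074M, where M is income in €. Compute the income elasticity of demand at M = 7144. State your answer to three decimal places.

0.617

At M = 7144: Q = 856.656.
dQ/dM = 0.074.
η = (dQ/dM)·(M/Q) = 0.074 × (7144/856.656) = 0.617.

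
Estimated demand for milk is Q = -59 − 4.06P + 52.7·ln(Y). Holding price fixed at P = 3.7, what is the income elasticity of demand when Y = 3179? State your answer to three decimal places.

At P = 3.7, Y = 3179: Q = 350.968.
Holding P constant, ∂Q/∂Y = 52.7/Y = 0.0165775.
η_Y = (∂Q/∂Y)·(Y/Q) = 0.0165775 × (3179/350.968) = 0.150.

0.150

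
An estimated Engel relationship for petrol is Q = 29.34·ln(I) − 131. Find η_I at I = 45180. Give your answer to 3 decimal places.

0.160

At I = 45180: Q = 183.478.
dQ/dI = 29.34/I = 0.000649402 at this income.
η = (dQ/dI)·(I/Q) = 0.000649402 × (45180/183.478) = 0.160.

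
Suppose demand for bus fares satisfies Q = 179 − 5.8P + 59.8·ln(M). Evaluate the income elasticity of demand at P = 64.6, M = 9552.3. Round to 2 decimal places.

0.17

At P = 64.6, M = 9552.3: Q = 352.359.
Holding P constant, ∂Q/∂M = 59.8/M = 0.00626027.
η_M = (∂Q/∂M)·(M/Q) = 0.00626027 × (9552.3/352.359) = 0.17.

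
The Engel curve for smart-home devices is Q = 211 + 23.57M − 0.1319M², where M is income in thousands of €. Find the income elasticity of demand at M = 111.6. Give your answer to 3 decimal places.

At M = 111.6: Q = 1198.6555.
dQ/dM = 23.57 − 0.2638M = -5.87008.
η = (dQ/dM)·(M/Q) = -5.87008 × (111.6/1198.6555) = -0.547.

-0.547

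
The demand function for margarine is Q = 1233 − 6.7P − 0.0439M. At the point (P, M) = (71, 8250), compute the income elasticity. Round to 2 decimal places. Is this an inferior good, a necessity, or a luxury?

At P = 71, M = 8250: Q = 395.125.
Holding P constant, ∂Q/∂M = −0.0439.
η_M = (∂Q/∂M)·(M/Q) = -0.0439 × (8250/395.125) = -0.92.
Since η < 0, this is an inferior good.

-0.92 (inferior good)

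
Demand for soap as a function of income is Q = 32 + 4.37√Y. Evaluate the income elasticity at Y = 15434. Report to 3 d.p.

At Y = 15434: Q = 574.901.
dQ/dY = 4.37/(2√Y) = 0.0175878 at this income.
η = (dQ/dY)·(Y/Q) = 0.0175878 × (15434/574.901) = 0.472.

0.472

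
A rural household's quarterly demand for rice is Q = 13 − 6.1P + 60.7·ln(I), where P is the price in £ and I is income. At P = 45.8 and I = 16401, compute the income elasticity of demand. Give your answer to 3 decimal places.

At P = 45.8, I = 16401: Q = 322.719.
Holding P constant, ∂Q/∂I = 60.7/I = 0.00370099.
η_I = (∂Q/∂I)·(I/Q) = 0.00370099 × (16401/322.719) = 0.188.

0.188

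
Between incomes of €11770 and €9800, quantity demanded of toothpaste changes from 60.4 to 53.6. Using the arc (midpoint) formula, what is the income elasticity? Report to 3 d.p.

0.653

ΔQ = 53.6 − 60.4 = -6.8; midpoint Q̄ = (60.4 + 53.6)/2 = 57.
ΔI = 9800 − 11770 = -1970; midpoint Ī = (11770 + 9800)/2 = 10785.
η = (ΔQ/Q̄) ÷ (ΔI/Ī) = (-6.8/57) ÷ (-1970/10785) = 0.653.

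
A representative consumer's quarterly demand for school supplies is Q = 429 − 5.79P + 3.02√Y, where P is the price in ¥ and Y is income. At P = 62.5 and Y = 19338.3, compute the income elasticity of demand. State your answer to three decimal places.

0.431

At P = 62.5, Y = 19338.3: Q = 487.093.
Holding P constant, ∂Q/∂Y = 3.02/(2√Y) = 0.0108584.
η_Y = (∂Q/∂Y)·(Y/Q) = 0.0108584 × (19338.3/487.093) = 0.431.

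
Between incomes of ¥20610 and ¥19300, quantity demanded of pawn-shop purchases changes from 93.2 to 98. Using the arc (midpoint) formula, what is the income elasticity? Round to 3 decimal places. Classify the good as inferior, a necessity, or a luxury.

-0.765 (inferior good)

ΔQ = 98 − 93.2 = 4.8; midpoint Q̄ = (93.2 + 98)/2 = 95.6.
ΔI = 19300 − 20610 = -1310; midpoint Ī = (20610 + 19300)/2 = 19955.
η = (ΔQ/Q̄) ÷ (ΔI/Ī) = (4.8/95.6) ÷ (-1310/19955) = -0.765.
η < 0 ⇒ inferior good.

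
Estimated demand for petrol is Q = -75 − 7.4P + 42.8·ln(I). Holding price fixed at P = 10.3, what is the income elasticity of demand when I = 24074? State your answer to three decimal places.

At P = 10.3, I = 24074: Q = 280.584.
Holding P constant, ∂Q/∂I = 42.8/I = 0.00177785.
η_I = (∂Q/∂I)·(I/Q) = 0.00177785 × (24074/280.584) = 0.153.

0.153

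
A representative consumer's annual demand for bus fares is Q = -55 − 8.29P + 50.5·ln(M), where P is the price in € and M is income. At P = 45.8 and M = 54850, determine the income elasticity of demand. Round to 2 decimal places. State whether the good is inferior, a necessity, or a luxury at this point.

0.43 (necessity)

At P = 45.8, M = 54850: Q = 116.392.
Holding P constant, ∂Q/∂M = 50.5/M = 0.000920693.
η_M = (∂Q/∂M)·(M/Q) = 0.000920693 × (54850/116.392) = 0.43.
Since 0 < η < 1, this is a necessity.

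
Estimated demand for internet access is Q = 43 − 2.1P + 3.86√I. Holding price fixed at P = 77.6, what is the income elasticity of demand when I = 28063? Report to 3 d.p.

0.614

At P = 77.6, I = 28063: Q = 526.668.
Holding P constant, ∂Q/∂I = 3.86/(2√I) = 0.011521.
η_I = (∂Q/∂I)·(I/Q) = 0.011521 × (28063/526.668) = 0.614.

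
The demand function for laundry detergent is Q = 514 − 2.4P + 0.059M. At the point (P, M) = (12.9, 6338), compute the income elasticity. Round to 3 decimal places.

At P = 12.9, M = 6338: Q = 856.982.
Holding P constant, ∂Q/∂M = 0.059.
η_M = (∂Q/∂M)·(M/Q) = 0.059 × (6338/856.982) = 0.436.

0.436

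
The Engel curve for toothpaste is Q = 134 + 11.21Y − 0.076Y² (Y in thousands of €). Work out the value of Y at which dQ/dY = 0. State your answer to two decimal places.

dQ/dY = 11.21 − 0.152Y.
The good is inferior where dQ/dY < 0. Setting dQ/dY = 0 gives Y = 11.21 / 0.152 = 73.75.

73.75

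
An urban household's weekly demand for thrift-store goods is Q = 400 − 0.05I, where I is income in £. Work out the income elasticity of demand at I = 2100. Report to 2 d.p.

-0.36

At I = 2100: Q = 295.000.
dQ/dI = −0.05.
η = (dQ/dI)·(I/Q) = -0.05 × (2100/295.000) = -0.36.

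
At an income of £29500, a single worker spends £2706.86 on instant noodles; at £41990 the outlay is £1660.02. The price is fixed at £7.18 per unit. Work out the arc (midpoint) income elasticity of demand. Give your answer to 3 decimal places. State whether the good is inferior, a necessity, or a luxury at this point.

-1.372 (inferior good)

With a constant price, Q₁ = 2706.86/7.18 = 377.000 and Q₂ = 1660.02/7.18 = 231.201 (equivalently, work directly with expenditure since P cancels).
Midpoint %ΔQ = (1660.02 − 2706.86)/2183.44 = -0.47945; midpoint %ΔI = (41990 − 29500)/35745 = 0.34942.
η = -0.47945 / 0.34942 = -1.372.
η < 0 ⇒ inferior good.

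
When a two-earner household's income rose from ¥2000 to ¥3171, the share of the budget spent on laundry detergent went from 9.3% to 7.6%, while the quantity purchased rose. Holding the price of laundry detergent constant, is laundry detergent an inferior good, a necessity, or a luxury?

necessity

Quantity rises but the budget share falls as income rises, so 0 < η < 1.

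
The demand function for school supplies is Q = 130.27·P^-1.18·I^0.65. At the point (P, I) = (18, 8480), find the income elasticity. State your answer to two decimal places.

0.65

For a multiplicative demand Q = A·P^α·I^β, the income elasticity is β everywhere.
Here β = 0.65, so η = 0.65.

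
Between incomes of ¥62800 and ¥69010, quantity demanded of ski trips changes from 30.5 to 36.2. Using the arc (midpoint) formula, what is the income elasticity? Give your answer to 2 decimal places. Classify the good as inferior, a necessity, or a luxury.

ΔQ = 36.2 − 30.5 = 5.7; midpoint Q̄ = (30.5 + 36.2)/2 = 33.35.
ΔI = 69010 − 62800 = 6210; midpoint Ī = (62800 + 69010)/2 = 65905.
η = (ΔQ/Q̄) ÷ (ΔI/Ī) = (5.7/33.35) ÷ (6210/65905) = 1.81.
η > 1 ⇒ luxury.

1.81 (luxury)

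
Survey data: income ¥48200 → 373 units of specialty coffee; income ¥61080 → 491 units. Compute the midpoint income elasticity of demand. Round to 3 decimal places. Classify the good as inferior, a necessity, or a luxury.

1.159 (luxury)

ΔQ = 491 − 373 = 118; midpoint Q̄ = (373 + 491)/2 = 432.
ΔI = 61080 − 48200 = 12880; midpoint Ī = (48200 + 61080)/2 = 54640.
η = (ΔQ/Q̄) ÷ (ΔI/Ī) = (118/432) ÷ (12880/54640) = 1.159.
η > 1 ⇒ luxury.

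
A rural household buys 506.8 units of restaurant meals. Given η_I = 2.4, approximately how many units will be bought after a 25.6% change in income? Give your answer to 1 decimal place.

%ΔQ ≈ η × %ΔI = 2.4 × 25.6% = 61.44%.
New Q ≈ 506.8 × (1 + 0.6144) = 818.2.

818.2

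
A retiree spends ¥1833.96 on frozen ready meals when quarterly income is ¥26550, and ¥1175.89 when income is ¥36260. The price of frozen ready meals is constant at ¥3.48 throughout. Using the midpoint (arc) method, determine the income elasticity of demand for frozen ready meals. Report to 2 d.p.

-1.41

With a constant price, Q₁ = 1833.96/3.48 = 527.000 and Q₂ = 1175.89/3.48 = 337.899 (equivalently, work directly with expenditure since P cancels).
Midpoint %ΔQ = (1175.89 − 1833.96)/1504.93 = -0.43728; midpoint %ΔI = (36260 − 26550)/31405 = 0.30919.
η = -0.43728 / 0.30919 = -1.41.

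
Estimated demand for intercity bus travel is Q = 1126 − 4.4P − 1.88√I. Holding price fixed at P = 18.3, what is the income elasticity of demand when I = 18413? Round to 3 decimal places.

At P = 18.3, I = 18413: Q = 790.374.
Holding P constant, ∂Q/∂I = -1.88/(2√I) = -0.00692733.
η_I = (∂Q/∂I)·(I/Q) = -0.00692733 × (18413/790.374) = -0.161.

-0.161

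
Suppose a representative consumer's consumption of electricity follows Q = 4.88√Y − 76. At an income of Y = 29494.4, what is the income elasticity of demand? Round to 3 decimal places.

At Y = 29494.4: Q = 762.088.
dQ/dY = 4.88/(2√Y) = 0.0142076 at this income.
η = (dQ/dY)·(Y/Q) = 0.0142076 × (29494.4/762.088) = 0.550.

0.550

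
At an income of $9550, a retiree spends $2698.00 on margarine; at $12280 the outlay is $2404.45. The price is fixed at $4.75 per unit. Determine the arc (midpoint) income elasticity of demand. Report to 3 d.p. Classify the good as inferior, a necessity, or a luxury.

-0.460 (inferior good)

With a constant price, Q₁ = 2698.00/4.75 = 568.000 and Q₂ = 2404.45/4.75 = 506.200 (equivalently, work directly with expenditure since P cancels).
Midpoint %ΔQ = (2404.45 − 2698.00)/2551.23 = -0.11506; midpoint %ΔI = (12280 − 9550)/10915 = 0.25011.
η = -0.11506 / 0.25011 = -0.460.
η < 0 ⇒ inferior good.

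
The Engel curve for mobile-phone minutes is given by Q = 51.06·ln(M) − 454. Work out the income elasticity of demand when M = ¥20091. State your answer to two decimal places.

At M = 20091: Q = 51.904.
dQ/dM = 51.06/M = 0.00254144 at this income.
η = (dQ/dM)·(M/Q) = 0.00254144 × (20091/51.904) = 0.98.

0.98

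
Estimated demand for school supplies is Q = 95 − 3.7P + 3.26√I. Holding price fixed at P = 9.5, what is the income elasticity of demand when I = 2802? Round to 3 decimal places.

At P = 9.5, I = 2802: Q = 232.415.
Holding P constant, ∂Q/∂I = 3.26/(2√I) = 0.0307931.
η_I = (∂Q/∂I)·(I/Q) = 0.0307931 × (2802/232.415) = 0.371.

0.371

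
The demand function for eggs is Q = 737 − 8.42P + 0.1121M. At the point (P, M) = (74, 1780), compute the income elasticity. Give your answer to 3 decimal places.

At P = 74, M = 1780: Q = 313.458.
Holding P constant, ∂Q/∂M = 0.1121.
η_M = (∂Q/∂M)·(M/Q) = 0.1121 × (1780/313.458) = 0.637.

0.637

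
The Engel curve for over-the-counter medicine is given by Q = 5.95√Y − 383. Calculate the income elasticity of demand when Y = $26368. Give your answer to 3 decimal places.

0.828

At Y = 26368: Q = 583.174.
dQ/dY = 5.95/(2√Y) = 0.018321 at this income.
η = (dQ/dY)·(Y/Q) = 0.018321 × (26368/583.174) = 0.828.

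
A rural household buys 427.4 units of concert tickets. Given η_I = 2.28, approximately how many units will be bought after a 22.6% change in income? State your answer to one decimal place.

647.6

%ΔQ ≈ η × %ΔI = 2.28 × 22.6% = 51.528%.
New Q ≈ 427.4 × (1 + 0.51528) = 647.6.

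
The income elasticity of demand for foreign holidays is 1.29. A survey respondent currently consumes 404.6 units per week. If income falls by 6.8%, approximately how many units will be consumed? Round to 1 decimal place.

%ΔQ ≈ η × %ΔI = 1.29 × (-6.8%) = -8.772%.
New Q ≈ 404.6 × (1 − 0.08772) = 369.1.

369.1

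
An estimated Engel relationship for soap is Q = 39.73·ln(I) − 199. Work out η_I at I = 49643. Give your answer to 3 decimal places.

0.172

At I = 49643: Q = 230.585.
dQ/dI = 39.73/I = 0.000800314 at this income.
η = (dQ/dI)·(I/Q) = 0.000800314 × (49643/230.585) = 0.172.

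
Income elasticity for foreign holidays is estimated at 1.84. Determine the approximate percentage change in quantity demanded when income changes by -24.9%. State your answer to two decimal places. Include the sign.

-45.82%

%ΔQ ≈ η × %ΔI = 1.84 × (-24.9%) = -45.82%.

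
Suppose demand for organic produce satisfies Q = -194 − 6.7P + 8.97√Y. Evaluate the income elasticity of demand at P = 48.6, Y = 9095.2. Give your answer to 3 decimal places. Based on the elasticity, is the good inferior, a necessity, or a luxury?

1.274 (luxury)

At P = 48.6, Y = 9095.2: Q = 335.838.
Holding P constant, ∂Q/∂Y = 8.97/(2√Y) = 0.047028.
η_Y = (∂Q/∂Y)·(Y/Q) = 0.047028 × (9095.2/335.838) = 1.274.
Since η > 1, this is a luxury.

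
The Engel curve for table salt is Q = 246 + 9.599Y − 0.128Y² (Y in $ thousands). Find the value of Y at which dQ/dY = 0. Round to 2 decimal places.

37.50

dQ/dY = 9.599 − 0.256Y.
The good is inferior where dQ/dY < 0. Setting dQ/dY = 0 gives Y = 9.599 / 0.256 = 37.50.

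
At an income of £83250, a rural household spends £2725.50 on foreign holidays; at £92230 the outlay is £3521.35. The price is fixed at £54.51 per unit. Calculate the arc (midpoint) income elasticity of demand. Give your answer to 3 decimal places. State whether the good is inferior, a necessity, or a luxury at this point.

With a constant price, Q₁ = 2725.50/54.51 = 50.000 and Q₂ = 3521.35/54.51 = 64.600 (equivalently, work directly with expenditure since P cancels).
Midpoint %ΔQ = (3521.35 − 2725.50)/3123.43 = 0.25480; midpoint %ΔI = (92230 − 83250)/87740 = 0.10235.
η = 0.25480 / 0.10235 = 2.490.
η > 1 ⇒ luxury.

2.490 (luxury)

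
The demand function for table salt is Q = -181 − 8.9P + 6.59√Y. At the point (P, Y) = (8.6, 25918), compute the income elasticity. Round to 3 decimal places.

At P = 8.6, Y = 25918: Q = 803.389.
Holding P constant, ∂Q/∂Y = 6.59/(2√Y) = 0.020467.
η_Y = (∂Q/∂Y)·(Y/Q) = 0.020467 × (25918/803.389) = 0.660.

0.660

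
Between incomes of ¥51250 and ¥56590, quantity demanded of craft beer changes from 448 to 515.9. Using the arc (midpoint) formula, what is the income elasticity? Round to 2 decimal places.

ΔQ = 515.9 − 448 = 67.9; midpoint Q̄ = (448 + 515.9)/2 = 481.95.
ΔI = 56590 − 51250 = 5340; midpoint Ī = (51250 + 56590)/2 = 53920.
η = (ΔQ/Q̄) ÷ (ΔI/Ī) = (67.9/481.95) ÷ (5340/53920) = 1.42.

1.42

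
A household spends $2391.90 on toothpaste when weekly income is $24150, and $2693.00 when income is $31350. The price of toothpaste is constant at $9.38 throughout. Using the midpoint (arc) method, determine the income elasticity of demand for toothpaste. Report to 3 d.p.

0.456

With a constant price, Q₁ = 2391.90/9.38 = 255.000 and Q₂ = 2693.00/9.38 = 287.100 (equivalently, work directly with expenditure since P cancels).
Midpoint %ΔQ = (2693.00 − 2391.90)/2542.45 = 0.11843; midpoint %ΔI = (31350 − 24150)/27750 = 0.25946.
η = 0.11843 / 0.25946 = 0.456.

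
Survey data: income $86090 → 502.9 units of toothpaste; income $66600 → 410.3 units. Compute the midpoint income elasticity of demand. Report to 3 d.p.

ΔQ = 410.3 − 502.9 = -92.6; midpoint Q̄ = (502.9 + 410.3)/2 = 456.6.
ΔI = 66600 − 86090 = -19490; midpoint Ī = (86090 + 66600)/2 = 76345.
η = (ΔQ/Q̄) ÷ (ΔI/Ī) = (-92.6/456.6) ÷ (-19490/76345) = 0.794.

0.794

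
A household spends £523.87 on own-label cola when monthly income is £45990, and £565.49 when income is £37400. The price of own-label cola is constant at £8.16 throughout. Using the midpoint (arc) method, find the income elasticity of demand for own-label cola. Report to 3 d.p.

-0.371

With a constant price, Q₁ = 523.87/8.16 = 64.200 and Q₂ = 565.49/8.16 = 69.300 (equivalently, work directly with expenditure since P cancels).
Midpoint %ΔQ = (565.49 − 523.87)/544.68 = 0.07641; midpoint %ΔI = (37400 − 45990)/41695 = -0.20602.
η = 0.07641 / -0.20602 = -0.371.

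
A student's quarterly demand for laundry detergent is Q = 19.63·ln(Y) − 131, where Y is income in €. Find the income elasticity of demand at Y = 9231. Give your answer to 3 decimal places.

At Y = 9231: Q = 48.228.
dQ/dY = 19.63/Y = 0.00212653 at this income.
η = (dQ/dY)·(Y/Q) = 0.00212653 × (9231/48.228) = 0.407.

0.407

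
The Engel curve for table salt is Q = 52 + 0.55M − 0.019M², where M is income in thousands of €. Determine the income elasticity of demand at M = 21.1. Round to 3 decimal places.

At M = 21.1: Q = 55.1460.
dQ/dM = 0.55 − 0.038M = -0.25180.
η = (dQ/dM)·(M/Q) = -0.25180 × (21.1/55.1460) = -0.096.

-0.096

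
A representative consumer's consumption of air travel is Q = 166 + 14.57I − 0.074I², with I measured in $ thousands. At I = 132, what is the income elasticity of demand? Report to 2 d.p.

At I = 132: Q = 799.8640.
dQ/dI = 14.57 − 0.148I = -4.96600.
η = (dQ/dI)·(I/Q) = -4.96600 × (132/799.8640) = -0.82.

-0.82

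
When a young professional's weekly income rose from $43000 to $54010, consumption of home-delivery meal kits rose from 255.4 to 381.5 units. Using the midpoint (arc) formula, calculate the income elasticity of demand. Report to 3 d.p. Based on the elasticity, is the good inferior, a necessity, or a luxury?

ΔQ = 381.5 − 255.4 = 126.1; midpoint Q̄ = (255.4 + 381.5)/2 = 318.45.
ΔI = 54010 − 43000 = 11010; midpoint Ī = (43000 + 54010)/2 = 48505.
η = (ΔQ/Q̄) ÷ (ΔI/Ī) = (126.1/318.45) ÷ (11010/48505) = 1.745.
η > 1 ⇒ luxury.

1.745 (luxury)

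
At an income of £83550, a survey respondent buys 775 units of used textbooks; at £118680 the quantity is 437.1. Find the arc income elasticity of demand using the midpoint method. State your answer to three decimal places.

ΔQ = 437.1 − 775 = -337.9; midpoint Q̄ = (775 + 437.1)/2 = 606.05.
ΔI = 118680 − 83550 = 35130; midpoint Ī = (83550 + 118680)/2 = 101115.
η = (ΔQ/Q̄) ÷ (ΔI/Ī) = (-337.9/606.05) ÷ (35130/101115) = -1.605.

-1.605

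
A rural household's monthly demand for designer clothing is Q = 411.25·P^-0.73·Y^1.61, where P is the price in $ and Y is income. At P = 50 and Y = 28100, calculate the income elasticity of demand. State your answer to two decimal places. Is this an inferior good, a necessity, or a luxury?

1.61 (luxury)

For a multiplicative demand Q = A·P^α·Y^β, the income elasticity is β everywhere.
Here β = 1.61, so η = 1.61.
Since η > 1, this is a luxury.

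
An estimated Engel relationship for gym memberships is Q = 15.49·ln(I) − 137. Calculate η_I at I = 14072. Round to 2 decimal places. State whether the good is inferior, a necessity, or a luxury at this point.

At I = 14072: Q = 10.960.
dQ/dI = 15.49/I = 0.00110077 at this income.
η = (dQ/dI)·(I/Q) = 0.00110077 × (14072/10.960) = 1.41.
Since η > 1, the good is a luxury.

1.41 (luxury)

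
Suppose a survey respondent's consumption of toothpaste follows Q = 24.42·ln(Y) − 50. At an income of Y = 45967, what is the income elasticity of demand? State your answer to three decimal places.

At Y = 45967: Q = 212.165.
dQ/dY = 24.42/Y = 0.000531251 at this income.
η = (dQ/dY)·(Y/Q) = 0.000531251 × (45967/212.165) = 0.115.

0.115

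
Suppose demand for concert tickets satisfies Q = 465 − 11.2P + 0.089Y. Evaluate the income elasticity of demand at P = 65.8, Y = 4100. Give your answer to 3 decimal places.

3.926

At P = 65.8, Y = 4100: Q = 92.940.
Holding P constant, ∂Q/∂Y = 0.089.
η_Y = (∂Q/∂Y)·(Y/Q) = 0.089 × (4100/92.940) = 3.926.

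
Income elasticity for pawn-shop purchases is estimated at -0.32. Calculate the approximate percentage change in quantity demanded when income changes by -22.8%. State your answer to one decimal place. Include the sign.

7.3%

%ΔQ ≈ η × %ΔI = -0.32 × (-22.8%) = 7.3%.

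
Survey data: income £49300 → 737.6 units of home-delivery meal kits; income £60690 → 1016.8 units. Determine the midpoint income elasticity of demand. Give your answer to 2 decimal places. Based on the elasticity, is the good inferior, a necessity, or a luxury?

1.54 (luxury)

ΔQ = 1016.8 − 737.6 = 279.2; midpoint Q̄ = (737.6 + 1016.8)/2 = 877.2.
ΔI = 60690 − 49300 = 11390; midpoint Ī = (49300 + 60690)/2 = 54995.
η = (ΔQ/Q̄) ÷ (ΔI/Ī) = (279.2/877.2) ÷ (11390/54995) = 1.54.
η > 1 ⇒ luxury.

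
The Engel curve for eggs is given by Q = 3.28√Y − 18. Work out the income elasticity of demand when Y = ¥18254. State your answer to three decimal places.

0.521

At Y = 18254: Q = 425.152.
dQ/dY = 3.28/(2√Y) = 0.0121385 at this income.
η = (dQ/dY)·(Y/Q) = 0.0121385 × (18254/425.152) = 0.521.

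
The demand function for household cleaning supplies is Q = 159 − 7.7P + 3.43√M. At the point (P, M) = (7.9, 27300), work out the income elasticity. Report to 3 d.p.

At P = 7.9, M = 27300: Q = 664.899.
Holding P constant, ∂Q/∂M = 3.43/(2√M) = 0.0103797.
η_M = (∂Q/∂M)·(M/Q) = 0.0103797 × (27300/664.899) = 0.426.

0.426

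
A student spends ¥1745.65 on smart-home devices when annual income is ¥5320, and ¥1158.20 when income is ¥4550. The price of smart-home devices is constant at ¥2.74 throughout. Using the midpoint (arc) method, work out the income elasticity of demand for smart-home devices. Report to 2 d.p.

2.59

With a constant price, Q₁ = 1745.65/2.74 = 637.099 and Q₂ = 1158.20/2.74 = 422.701 (equivalently, work directly with expenditure since P cancels).
Midpoint %ΔQ = (1158.20 − 1745.65)/1451.93 = -0.40460; midpoint %ΔI = (4550 − 5320)/4935 = -0.15603.
η = -0.40460 / -0.15603 = 2.59.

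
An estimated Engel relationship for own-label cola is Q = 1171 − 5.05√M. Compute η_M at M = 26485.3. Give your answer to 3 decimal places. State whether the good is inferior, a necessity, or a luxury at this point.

-1.177 (inferior good)

At M = 26485.3: Q = 349.148.
dQ/dM = -5.05/(2√M) = -0.0155153 at this income.
η = (dQ/dM)·(M/Q) = -0.0155153 × (26485.3/349.148) = -1.177.
Since η < 0, the good is an inferior good.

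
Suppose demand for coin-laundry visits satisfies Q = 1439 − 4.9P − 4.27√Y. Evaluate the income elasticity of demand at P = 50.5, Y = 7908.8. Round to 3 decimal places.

-0.234

At P = 50.5, Y = 7908.8: Q = 811.813.
Holding P constant, ∂Q/∂Y = -4.27/(2√Y) = -0.0240073.
η_Y = (∂Q/∂Y)·(Y/Q) = -0.0240073 × (7908.8/811.813) = -0.234.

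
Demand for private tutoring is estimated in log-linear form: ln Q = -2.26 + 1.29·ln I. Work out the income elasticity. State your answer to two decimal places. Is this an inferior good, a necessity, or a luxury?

1.29 (luxury)

In a log-linear demand, the coefficient on ln I is the income elasticity.
So η = 1.29.
η > 1 ⇒ luxury.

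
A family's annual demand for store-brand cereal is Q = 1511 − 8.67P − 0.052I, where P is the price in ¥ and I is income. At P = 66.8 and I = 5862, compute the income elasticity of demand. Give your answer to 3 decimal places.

At P = 66.8, I = 5862: Q = 627.020.
Holding P constant, ∂Q/∂I = −0.052.
η_I = (∂Q/∂I)·(I/Q) = -0.052 × (5862/627.020) = -0.486.

-0.486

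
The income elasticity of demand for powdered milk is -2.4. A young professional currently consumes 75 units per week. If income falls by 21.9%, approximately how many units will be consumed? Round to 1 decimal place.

114.4

%ΔQ ≈ η × %ΔI = -2.4 × (-21.9%) = 52.56%.
New Q ≈ 75 × (1 + 0.5256) = 114.4.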